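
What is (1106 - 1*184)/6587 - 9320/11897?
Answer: -50421806/78365539 ≈ -0.64342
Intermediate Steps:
(1106 - 1*184)/6587 - 9320/11897 = (1106 - 184)*(1/6587) - 9320*1/11897 = 922*(1/6587) - 9320/11897 = 922/6587 - 9320/11897 = -50421806/78365539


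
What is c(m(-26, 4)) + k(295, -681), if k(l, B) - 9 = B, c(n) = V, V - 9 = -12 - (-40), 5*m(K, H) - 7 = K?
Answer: -635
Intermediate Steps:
m(K, H) = 7/5 + K/5
V = 37 (V = 9 + (-12 - (-40)) = 9 + (-12 - 8*(-5)) = 9 + (-12 + 40) = 9 + 28 = 37)
c(n) = 37
k(l, B) = 9 + B
c(m(-26, 4)) + k(295, -681) = 37 + (9 - 681) = 37 - 672 = -635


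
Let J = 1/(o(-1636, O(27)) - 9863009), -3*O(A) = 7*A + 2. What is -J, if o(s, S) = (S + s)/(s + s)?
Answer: 9816/96815291245 ≈ 1.0139e-7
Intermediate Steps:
O(A) = -2/3 - 7*A/3 (O(A) = -(7*A + 2)/3 = -(2 + 7*A)/3 = -2/3 - 7*A/3)
o(s, S) = (S + s)/(2*s) (o(s, S) = (S + s)/((2*s)) = (S + s)*(1/(2*s)) = (S + s)/(2*s))
J = -9816/96815291245 (J = 1/((1/2)*((-2/3 - 7/3*27) - 1636)/(-1636) - 9863009) = 1/((1/2)*(-1/1636)*((-2/3 - 63) - 1636) - 9863009) = 1/((1/2)*(-1/1636)*(-191/3 - 1636) - 9863009) = 1/((1/2)*(-1/1636)*(-5099/3) - 9863009) = 1/(5099/9816 - 9863009) = 1/(-96815291245/9816) = -9816/96815291245 ≈ -1.0139e-7)
-J = -1*(-9816/96815291245) = 9816/96815291245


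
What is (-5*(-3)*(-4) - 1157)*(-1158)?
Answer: 1409286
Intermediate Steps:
(-5*(-3)*(-4) - 1157)*(-1158) = (15*(-4) - 1157)*(-1158) = (-60 - 1157)*(-1158) = -1217*(-1158) = 1409286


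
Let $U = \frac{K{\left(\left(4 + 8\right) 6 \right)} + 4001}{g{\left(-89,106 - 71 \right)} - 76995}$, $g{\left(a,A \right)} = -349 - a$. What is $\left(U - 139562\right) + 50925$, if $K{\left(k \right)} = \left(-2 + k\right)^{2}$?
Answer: $- \frac{6847660336}{77255} \approx -88637.0$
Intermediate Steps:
$U = - \frac{8901}{77255}$ ($U = \frac{\left(-2 + \left(4 + 8\right) 6\right)^{2} + 4001}{\left(-349 - -89\right) - 76995} = \frac{\left(-2 + 12 \cdot 6\right)^{2} + 4001}{\left(-349 + 89\right) - 76995} = \frac{\left(-2 + 72\right)^{2} + 4001}{-260 - 76995} = \frac{70^{2} + 4001}{-77255} = \left(4900 + 4001\right) \left(- \frac{1}{77255}\right) = 8901 \left(- \frac{1}{77255}\right) = - \frac{8901}{77255} \approx -0.11522$)
$\left(U - 139562\right) + 50925 = \left(- \frac{8901}{77255} - 139562\right) + 50925 = - \frac{10781871211}{77255} + 50925 = - \frac{6847660336}{77255}$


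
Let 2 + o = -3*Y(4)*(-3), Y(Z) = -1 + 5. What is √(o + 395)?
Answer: √429 ≈ 20.712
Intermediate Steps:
Y(Z) = 4
o = 34 (o = -2 - 3*4*(-3) = -2 - 12*(-3) = -2 + 36 = 34)
√(o + 395) = √(34 + 395) = √429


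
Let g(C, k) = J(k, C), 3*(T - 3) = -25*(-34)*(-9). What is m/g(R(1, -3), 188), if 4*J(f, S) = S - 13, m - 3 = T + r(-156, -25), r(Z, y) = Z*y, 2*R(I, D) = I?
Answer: -10848/25 ≈ -433.92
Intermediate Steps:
R(I, D) = I/2
T = -2547 (T = 3 + (-25*(-34)*(-9))/3 = 3 + (850*(-9))/3 = 3 + (1/3)*(-7650) = 3 - 2550 = -2547)
m = 1356 (m = 3 + (-2547 - 156*(-25)) = 3 + (-2547 + 3900) = 3 + 1353 = 1356)
J(f, S) = -13/4 + S/4 (J(f, S) = (S - 13)/4 = (-13 + S)/4 = -13/4 + S/4)
g(C, k) = -13/4 + C/4
m/g(R(1, -3), 188) = 1356/(-13/4 + ((1/2)*1)/4) = 1356/(-13/4 + (1/4)*(1/2)) = 1356/(-13/4 + 1/8) = 1356/(-25/8) = 1356*(-8/25) = -10848/25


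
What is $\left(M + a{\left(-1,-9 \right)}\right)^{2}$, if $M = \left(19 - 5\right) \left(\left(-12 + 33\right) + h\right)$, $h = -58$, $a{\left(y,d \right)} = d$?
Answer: $277729$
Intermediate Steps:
$M = -518$ ($M = \left(19 - 5\right) \left(\left(-12 + 33\right) - 58\right) = 14 \left(21 - 58\right) = 14 \left(-37\right) = -518$)
$\left(M + a{\left(-1,-9 \right)}\right)^{2} = \left(-518 - 9\right)^{2} = \left(-527\right)^{2} = 277729$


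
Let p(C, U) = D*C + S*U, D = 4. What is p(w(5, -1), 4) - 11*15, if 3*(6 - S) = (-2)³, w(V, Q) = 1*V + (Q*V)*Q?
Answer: -271/3 ≈ -90.333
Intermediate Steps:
w(V, Q) = V + V*Q²
S = 26/3 (S = 6 - ⅓*(-2)³ = 6 - ⅓*(-8) = 6 + 8/3 = 26/3 ≈ 8.6667)
p(C, U) = 4*C + 26*U/3
p(w(5, -1), 4) - 11*15 = (4*(5*(1 + (-1)²)) + (26/3)*4) - 11*15 = (4*(5*(1 + 1)) + 104/3) - 165 = (4*(5*2) + 104/3) - 165 = (4*10 + 104/3) - 165 = (40 + 104/3) - 165 = 224/3 - 165 = -271/3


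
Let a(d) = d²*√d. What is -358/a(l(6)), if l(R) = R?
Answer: -179*√6/108 ≈ -4.0598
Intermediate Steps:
a(d) = d^(5/2)
-358/a(l(6)) = -358*√6/216 = -179*√6/108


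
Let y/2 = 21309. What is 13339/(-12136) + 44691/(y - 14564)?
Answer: 84078835/170231672 ≈ 0.49391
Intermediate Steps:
y = 42618 (y = 2*21309 = 42618)
13339/(-12136) + 44691/(y - 14564) = 13339/(-12136) + 44691/(42618 - 14564) = 13339*(-1/12136) + 44691/28054 = -13339/12136 + 44691*(1/28054) = -13339/12136 + 44691/28054 = 84078835/170231672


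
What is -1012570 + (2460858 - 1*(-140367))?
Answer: 1588655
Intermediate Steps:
-1012570 + (2460858 - 1*(-140367)) = -1012570 + (2460858 + 140367) = -1012570 + 2601225 = 1588655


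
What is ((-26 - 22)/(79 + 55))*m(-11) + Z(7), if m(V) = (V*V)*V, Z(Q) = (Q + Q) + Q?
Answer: 33351/67 ≈ 497.78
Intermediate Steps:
Z(Q) = 3*Q (Z(Q) = 2*Q + Q = 3*Q)
m(V) = V³ (m(V) = V²*V = V³)
((-26 - 22)/(79 + 55))*m(-11) + Z(7) = ((-26 - 22)/(79 + 55))*(-11)³ + 3*7 = -48/134*(-1331) + 21 = -48*1/134*(-1331) + 21 = -24/67*(-1331) + 21 = 31944/67 + 21 = 33351/67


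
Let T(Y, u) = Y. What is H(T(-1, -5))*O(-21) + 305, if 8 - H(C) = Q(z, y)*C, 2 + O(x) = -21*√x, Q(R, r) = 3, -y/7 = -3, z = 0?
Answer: 283 - 231*I*√21 ≈ 283.0 - 1058.6*I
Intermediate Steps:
y = 21 (y = -7*(-3) = 21)
O(x) = -2 - 21*√x
H(C) = 8 - 3*C
H(T(-1, -5))*O(-21) + 305 = (8 - 3*(-1))*(-2 - 21*I*√21) + 305 = (8 + 3)*(-2 - 21*I*√21) + 305 = 11*(-2 - 21*I*√21) + 305 = (-22 - 231*I*√21) + 305 = 283 - 231*I*√21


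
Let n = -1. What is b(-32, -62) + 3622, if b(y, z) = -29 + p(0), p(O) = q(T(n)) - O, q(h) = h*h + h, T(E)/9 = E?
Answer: 3665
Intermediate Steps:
T(E) = 9*E
q(h) = h + h² (q(h) = h² + h = h + h²)
p(O) = 72 - O (p(O) = (9*(-1))*(1 + 9*(-1)) - O = -9*(1 - 9) - O = -9*(-8) - O = 72 - O)
b(y, z) = 43 (b(y, z) = -29 + (72 - 1*0) = -29 + (72 + 0) = -29 + 72 = 43)
b(-32, -62) + 3622 = 43 + 3622 = 3665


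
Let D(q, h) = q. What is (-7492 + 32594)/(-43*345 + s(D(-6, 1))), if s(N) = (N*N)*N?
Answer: -25102/15051 ≈ -1.6678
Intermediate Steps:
s(N) = N**3 (s(N) = N**2*N = N**3)
(-7492 + 32594)/(-43*345 + s(D(-6, 1))) = (-7492 + 32594)/(-43*345 + (-6)**3) = 25102/(-14835 - 216) = 25102/(-15051) = 25102*(-1/15051) = -25102/15051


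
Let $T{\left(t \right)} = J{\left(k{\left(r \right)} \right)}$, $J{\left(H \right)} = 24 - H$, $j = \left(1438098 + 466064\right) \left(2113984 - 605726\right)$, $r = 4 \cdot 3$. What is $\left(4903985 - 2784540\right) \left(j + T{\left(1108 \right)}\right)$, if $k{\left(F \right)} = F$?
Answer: $6086977305991716560$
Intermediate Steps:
$r = 12$
$j = 2871967569796$ ($j = 1904162 \cdot 1508258 = 2871967569796$)
$T{\left(t \right)} = 12$ ($T{\left(t \right)} = 24 - 12 = 12$)
$\left(4903985 - 2784540\right) \left(j + T{\left(1108 \right)}\right) = \left(4903985 - 2784540\right) \left(2871967569796 + 12\right) = 2119445 \cdot 2871967569808 = 6086977305991716560$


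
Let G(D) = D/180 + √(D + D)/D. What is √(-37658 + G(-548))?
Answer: √(-636174128860 - 61650*I*√274)/4110 ≈ 0.00015565 - 194.06*I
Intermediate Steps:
G(D) = D/180 + √2/√D (G(D) = D*(1/180) + √(2*D)/D = D/180 + (√2*√D)/D = D/180 + √2/√D)
√(-37658 + G(-548)) = √(-37658 + ((1/180)*(-548) + √2/√(-548))) = √(-37658 + (-137/45 + √2*(-I*√137/274))) = √(-37658 + (-137/45 - I*√274/274)) = √(-1694747/45 - I*√274/274)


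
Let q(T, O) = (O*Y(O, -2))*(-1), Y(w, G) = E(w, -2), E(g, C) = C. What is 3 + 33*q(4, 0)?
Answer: 3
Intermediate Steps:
Y(w, G) = -2
q(T, O) = 2*O (q(T, O) = (O*(-2))*(-1) = -2*O*(-1) = 2*O)
3 + 33*q(4, 0) = 3 + 33*(2*0) = 3 + 33*0 = 3 + 0 = 3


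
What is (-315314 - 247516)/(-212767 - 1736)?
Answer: 187610/71501 ≈ 2.6239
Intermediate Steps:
(-315314 - 247516)/(-212767 - 1736) = -562830/(-214503) = -562830*(-1/214503) = 187610/71501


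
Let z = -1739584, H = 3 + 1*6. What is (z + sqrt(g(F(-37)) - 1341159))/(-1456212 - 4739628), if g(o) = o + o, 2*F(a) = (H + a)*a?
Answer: 3883/13830 - I*sqrt(1340123)/6195840 ≈ 0.28077 - 0.00018684*I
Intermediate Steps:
H = 9 (H = 3 + 6 = 9)
F(a) = a*(9 + a)/2 (F(a) = ((9 + a)*a)/2 = (a*(9 + a))/2 = a*(9 + a)/2)
g(o) = 2*o
(z + sqrt(g(F(-37)) - 1341159))/(-1456212 - 4739628) = (-1739584 + sqrt(2*((1/2)*(-37)*(9 - 37)) - 1341159))/(-1456212 - 4739628) = (-1739584 + sqrt(2*((1/2)*(-37)*(-28)) - 1341159))/(-6195840) = (-1739584 + sqrt(2*518 - 1341159))*(-1/6195840) = (-1739584 + sqrt(1036 - 1341159))*(-1/6195840) = (-1739584 + sqrt(-1340123))*(-1/6195840) = (-1739584 + I*sqrt(1340123))*(-1/6195840) = 3883/13830 - I*sqrt(1340123)/6195840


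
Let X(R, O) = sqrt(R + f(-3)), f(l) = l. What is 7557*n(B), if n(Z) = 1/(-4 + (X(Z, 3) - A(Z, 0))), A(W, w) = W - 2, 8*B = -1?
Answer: -181368/85 - 120912*I*sqrt(2)/85 ≈ -2133.7 - 2011.7*I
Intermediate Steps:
B = -1/8 (B = (1/8)*(-1) = -1/8 ≈ -0.12500)
A(W, w) = -2 + W
X(R, O) = sqrt(-3 + R) (X(R, O) = sqrt(R - 3) = sqrt(-3 + R))
n(Z) = 1/(-2 + sqrt(-3 + Z) - Z) (n(Z) = 1/(-4 + (sqrt(-3 + Z) - (-2 + Z))) = 1/(-4 + (sqrt(-3 + Z) + (2 - Z))) = 1/(-4 + (2 + sqrt(-3 + Z) - Z)) = 1/(-2 + sqrt(-3 + Z) - Z))
7557*n(B) = 7557*(-1/(2 - 1/8 - sqrt(-3 - 1/8))) = 7557*(-1/(2 - 1/8 - sqrt(-25/8))) = 7557*(-1/(2 - 1/8 - 5*I*sqrt(2)/4)) = 7557*(-1/(15/8 - 5*I*sqrt(2)/4)) = -7557/(15/8 - 5*I*sqrt(2)/4)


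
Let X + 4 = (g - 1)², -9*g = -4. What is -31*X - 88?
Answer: 2141/81 ≈ 26.432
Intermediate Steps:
g = 4/9 (g = -⅑*(-4) = 4/9 ≈ 0.44444)
X = -299/81 (X = -4 + (4/9 - 1)² = -4 + (-5/9)² = -4 + 25/81 = -299/81 ≈ -3.6914)
-31*X - 88 = -31*(-299/81) - 88 = 9269/81 - 88 = 2141/81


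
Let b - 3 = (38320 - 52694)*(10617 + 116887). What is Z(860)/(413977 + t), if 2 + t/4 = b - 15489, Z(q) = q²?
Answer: -739600/7330617959 ≈ -0.00010089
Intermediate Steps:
b = -1832742493 (b = 3 + (38320 - 52694)*(10617 + 116887) = 3 - 14374*127504 = 3 - 1832742496 = -1832742493)
t = -7331031936 (t = -8 + 4*(-1832742493 - 15489) = -8 + 4*(-1832757982) = -8 - 7331031928 = -7331031936)
Z(860)/(413977 + t) = 860²/(413977 - 7331031936) = 739600/(-7330617959) = 739600*(-1/7330617959) = -739600/7330617959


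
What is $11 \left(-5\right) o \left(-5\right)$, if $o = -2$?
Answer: $-550$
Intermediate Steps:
$11 \left(-5\right) o \left(-5\right) = 11 \left(-5\right) \left(\left(-2\right) \left(-5\right)\right) = \left(-55\right) 10 = -550$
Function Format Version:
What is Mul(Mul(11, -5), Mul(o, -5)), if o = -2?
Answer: -550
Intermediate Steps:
Mul(Mul(11, -5), Mul(o, -5)) = Mul(Mul(11, -5), Mul(-2, -5)) = Mul(-55, 10) = -550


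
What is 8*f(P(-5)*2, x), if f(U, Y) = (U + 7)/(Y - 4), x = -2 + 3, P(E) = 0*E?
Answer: -56/3 ≈ -18.667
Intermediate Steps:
P(E) = 0
x = 1
f(U, Y) = (7 + U)/(-4 + Y)
8*f(P(-5)*2, x) = 8*((7 + 0*2)/(-4 + 1)) = 8*((7 + 0)/(-3)) = 8*(-⅓*7) = 8*(-7/3) = -56/3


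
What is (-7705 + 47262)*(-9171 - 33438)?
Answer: -1685484213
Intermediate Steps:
(-7705 + 47262)*(-9171 - 33438) = 39557*(-42609) = -1685484213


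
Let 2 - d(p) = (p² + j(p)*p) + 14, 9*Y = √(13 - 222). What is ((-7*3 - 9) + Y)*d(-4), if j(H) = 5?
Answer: 240 - 8*I*√209/9 ≈ 240.0 - 12.851*I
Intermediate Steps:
Y = I*√209/9 (Y = √(13 - 222)/9 = √(-209)/9 = (I*√209)/9 = I*√209/9 ≈ 1.6063*I)
d(p) = -12 - p² - 5*p (d(p) = 2 - ((p² + 5*p) + 14) = 2 - (14 + p² + 5*p) = 2 + (-14 - p² - 5*p) = -12 - p² - 5*p)
((-7*3 - 9) + Y)*d(-4) = ((-7*3 - 9) + I*√209/9)*(-12 - 1*(-4)² - 5*(-4)) = ((-21 - 9) + I*√209/9)*(-12 - 1*16 + 20) = (-30 + I*√209/9)*(-12 - 16 + 20) = (-30 + I*√209/9)*(-8) = 240 - 8*I*√209/9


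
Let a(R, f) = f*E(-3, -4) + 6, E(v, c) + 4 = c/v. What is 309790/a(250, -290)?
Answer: 464685/1169 ≈ 397.51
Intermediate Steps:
E(v, c) = -4 + c/v
a(R, f) = 6 - 8*f/3 (a(R, f) = f*(-4 - 4/(-3)) + 6 = f*(-4 - 4*(-⅓)) + 6 = f*(-4 + 4/3) + 6 = f*(-8/3) + 6 = -8*f/3 + 6 = 6 - 8*f/3)
309790/a(250, -290) = 309790/(6 - 8/3*(-290)) = 309790/(6 + 2320/3) = 309790/(2338/3) = 309790*(3/2338) = 464685/1169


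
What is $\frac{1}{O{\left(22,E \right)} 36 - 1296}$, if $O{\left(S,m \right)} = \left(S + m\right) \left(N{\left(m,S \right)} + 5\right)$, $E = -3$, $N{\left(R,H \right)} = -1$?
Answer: $\frac{1}{1440} \approx 0.00069444$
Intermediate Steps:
$O{\left(S,m \right)} = 4 S + 4 m$ ($O{\left(S,m \right)} = \left(S + m\right) \left(-1 + 5\right) = \left(S + m\right) 4 = 4 S + 4 m$)
$\frac{1}{O{\left(22,E \right)} 36 - 1296} = \frac{1}{\left(4 \cdot 22 + 4 \left(-3\right)\right) 36 - 1296} = \frac{1}{\left(88 - 12\right) 36 - 1296} = \frac{1}{76 \cdot 36 - 1296} = \frac{1}{2736 - 1296} = \frac{1}{1440}$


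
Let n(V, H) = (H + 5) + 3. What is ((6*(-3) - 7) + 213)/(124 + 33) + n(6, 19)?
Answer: 4427/157 ≈ 28.197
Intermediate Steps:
n(V, H) = 8 + H (n(V, H) = (5 + H) + 3 = 8 + H)
((6*(-3) - 7) + 213)/(124 + 33) + n(6, 19) = ((6*(-3) - 7) + 213)/(124 + 33) + (8 + 19) = ((-18 - 7) + 213)/157 + 27 = (-25 + 213)*(1/157) + 27 = 188*(1/157) + 27 = 188/157 + 27 = 4427/157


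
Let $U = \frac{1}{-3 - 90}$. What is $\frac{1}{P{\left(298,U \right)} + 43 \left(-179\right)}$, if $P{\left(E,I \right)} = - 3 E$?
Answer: $- \frac{1}{8591} \approx -0.0001164$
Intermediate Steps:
$U = - \frac{1}{93}$ ($U = \frac{1}{-93} = - \frac{1}{93} \approx -0.010753$)
$\frac{1}{P{\left(298,U \right)} + 43 \left(-179\right)} = \frac{1}{\left(-3\right) 298 + 43 \left(-179\right)} = \frac{1}{-894 - 7697} = \frac{1}{-8591} = - \frac{1}{8591}$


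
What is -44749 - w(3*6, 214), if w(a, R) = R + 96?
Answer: -45059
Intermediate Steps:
w(a, R) = 96 + R
-44749 - w(3*6, 214) = -44749 - (96 + 214) = -44749 - 1*310 = -44749 - 310 = -45059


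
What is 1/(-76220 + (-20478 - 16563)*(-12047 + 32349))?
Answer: -1/752082602 ≈ -1.3296e-9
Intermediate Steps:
1/(-76220 + (-20478 - 16563)*(-12047 + 32349)) = 1/(-76220 - 37041*20302) = 1/(-76220 - 752006382) = 1/(-752082602) = -1/752082602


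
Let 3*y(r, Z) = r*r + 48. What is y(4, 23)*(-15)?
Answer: -320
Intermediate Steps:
y(r, Z) = 16 + r²/3 (y(r, Z) = (r*r + 48)/3 = (r² + 48)/3 = (48 + r²)/3 = 16 + r²/3)
y(4, 23)*(-15) = (16 + (⅓)*4²)*(-15) = (16 + (⅓)*16)*(-15) = (16 + 16/3)*(-15) = (64/3)*(-15) = -320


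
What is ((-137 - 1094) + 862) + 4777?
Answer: 4408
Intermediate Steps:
((-137 - 1094) + 862) + 4777 = (-1231 + 862) + 4777 = -369 + 4777 = 4408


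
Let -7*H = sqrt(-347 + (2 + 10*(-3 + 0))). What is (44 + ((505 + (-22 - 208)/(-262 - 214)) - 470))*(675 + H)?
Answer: 12768975/238 - 94585*I*sqrt(15)/1666 ≈ 53651.0 - 219.88*I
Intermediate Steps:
H = -5*I*sqrt(15)/7 (H = -sqrt(-347 + (2 + 10*(-3 + 0)))/7 = -sqrt(-347 + (2 + 10*(-3)))/7 = -sqrt(-347 + (2 - 30))/7 = -sqrt(-347 - 28)/7 = -5*I*sqrt(15)/7 ≈ -2.7664*I)
(44 + ((505 + (-22 - 208)/(-262 - 214)) - 470))*(675 + H) = (44 + ((505 + (-22 - 208)/(-262 - 214)) - 470))*(675 - 5*I*sqrt(15)/7) = (44 + ((505 - 230/(-476)) - 470))*(675 - 5*I*sqrt(15)/7) = (44 + ((505 - 230*(-1/476)) - 470))*(675 - 5*I*sqrt(15)/7) = (44 + ((505 + 115/238) - 470))*(675 - 5*I*sqrt(15)/7) = (44 + (120305/238 - 470))*(675 - 5*I*sqrt(15)/7) = (44 + 8445/238)*(675 - 5*I*sqrt(15)/7) = 18917*(675 - 5*I*sqrt(15)/7)/238 = 12768975/238 - 94585*I*sqrt(15)/1666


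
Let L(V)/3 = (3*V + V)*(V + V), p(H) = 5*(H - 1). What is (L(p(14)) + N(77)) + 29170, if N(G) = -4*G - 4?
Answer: 130258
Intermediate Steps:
p(H) = -5 + 5*H (p(H) = 5*(-1 + H) = -5 + 5*H)
L(V) = 24*V² (L(V) = 3*((3*V + V)*(V + V)) = 3*((4*V)*(2*V)) = 3*(8*V²) = 24*V²)
N(G) = -4 - 4*G
(L(p(14)) + N(77)) + 29170 = (24*(-5 + 5*14)² + (-4 - 4*77)) + 29170 = (24*(-5 + 70)² + (-4 - 308)) + 29170 = (24*65² - 312) + 29170 = (24*4225 - 312) + 29170 = (101400 - 312) + 29170 = 101088 + 29170 = 130258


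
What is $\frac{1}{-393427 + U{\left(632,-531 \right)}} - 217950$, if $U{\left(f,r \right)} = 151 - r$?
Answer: $- \frac{85598772751}{392745} \approx -2.1795 \cdot 10^{5}$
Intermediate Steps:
$\frac{1}{-393427 + U{\left(632,-531 \right)}} - 217950 = \frac{1}{-393427 + \left(151 - -531\right)} - 217950 = \frac{1}{-393427 + \left(151 + 531\right)} - 217950 = \frac{1}{-393427 + 682} - 217950 = \frac{1}{-392745} - 217950 = - \frac{1}{392745} - 217950 = - \frac{85598772751}{392745}$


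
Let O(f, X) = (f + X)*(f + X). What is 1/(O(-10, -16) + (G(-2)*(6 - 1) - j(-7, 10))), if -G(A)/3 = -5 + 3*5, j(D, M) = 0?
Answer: 1/526 ≈ 0.0019011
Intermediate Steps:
G(A) = -30 (G(A) = -3*(-5 + 3*5) = -3*(-5 + 15) = -3*10 = -30)
O(f, X) = (X + f)² (O(f, X) = (X + f)*(X + f) = (X + f)²)
1/(O(-10, -16) + (G(-2)*(6 - 1) - j(-7, 10))) = 1/((-16 - 10)² + (-30*(6 - 1) - 1*0)) = 1/((-26)² + (-30*5 + 0)) = 1/(676 + (-150 + 0)) = 1/(676 - 150) = 1/526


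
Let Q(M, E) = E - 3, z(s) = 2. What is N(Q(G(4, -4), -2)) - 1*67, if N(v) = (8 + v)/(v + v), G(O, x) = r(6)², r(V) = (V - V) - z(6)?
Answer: -673/10 ≈ -67.300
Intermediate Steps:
r(V) = -2 (r(V) = (V - V) - 1*2 = 0 - 2 = -2)
G(O, x) = 4 (G(O, x) = (-2)² = 4)
Q(M, E) = -3 + E
N(v) = (8 + v)/(2*v) (N(v) = (8 + v)/((2*v)) = (8 + v)*(1/(2*v)) = (8 + v)/(2*v))
N(Q(G(4, -4), -2)) - 1*67 = (8 + (-3 - 2))/(2*(-3 - 2)) - 1*67 = (½)*(8 - 5)/(-5) - 67 = (½)*(-⅕)*3 - 67 = -3/10 - 67 = -673/10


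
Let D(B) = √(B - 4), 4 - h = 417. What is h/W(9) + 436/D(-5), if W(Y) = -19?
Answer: 413/19 - 436*I/3 ≈ 21.737 - 145.33*I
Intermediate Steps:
h = -413 (h = 4 - 1*417 = 4 - 417 = -413)
D(B) = √(-4 + B)
h/W(9) + 436/D(-5) = -413/(-19) + 436/(√(-4 - 5)) = -413*(-1/19) + 436/(√(-9)) = 413/19 + 436/((3*I)) = 413/19 + 436*(-I/3) = 413/19 - 436*I/3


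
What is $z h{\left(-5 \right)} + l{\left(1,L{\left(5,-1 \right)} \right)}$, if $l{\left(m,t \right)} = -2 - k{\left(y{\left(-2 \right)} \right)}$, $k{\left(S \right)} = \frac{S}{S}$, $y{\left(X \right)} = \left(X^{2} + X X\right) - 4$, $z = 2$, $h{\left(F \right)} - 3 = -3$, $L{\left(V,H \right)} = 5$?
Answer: $-3$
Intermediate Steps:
$h{\left(F \right)} = 0$ ($h{\left(F \right)} = 3 - 3 = 0$)
$y{\left(X \right)} = -4 + 2 X^{2}$ ($y{\left(X \right)} = \left(X^{2} + X^{2}\right) - 4 = 2 X^{2} - 4 = -4 + 2 X^{2}$)
$k{\left(S \right)} = 1$
$l{\left(m,t \right)} = -3$ ($l{\left(m,t \right)} = -2 - 1 = -3$)
$z h{\left(-5 \right)} + l{\left(1,L{\left(5,-1 \right)} \right)} = 2 \cdot 0 - 3 = 0 - 3 = -3$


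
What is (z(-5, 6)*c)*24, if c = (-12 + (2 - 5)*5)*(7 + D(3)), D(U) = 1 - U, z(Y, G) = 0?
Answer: 0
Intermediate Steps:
c = -135 (c = (-12 + (2 - 5)*5)*(7 + (1 - 1*3)) = (-12 - 3*5)*(7 + (1 - 3)) = (-12 - 15)*(7 - 2) = -27*5 = -135)
(z(-5, 6)*c)*24 = (0*(-135))*24 = 0*24 = 0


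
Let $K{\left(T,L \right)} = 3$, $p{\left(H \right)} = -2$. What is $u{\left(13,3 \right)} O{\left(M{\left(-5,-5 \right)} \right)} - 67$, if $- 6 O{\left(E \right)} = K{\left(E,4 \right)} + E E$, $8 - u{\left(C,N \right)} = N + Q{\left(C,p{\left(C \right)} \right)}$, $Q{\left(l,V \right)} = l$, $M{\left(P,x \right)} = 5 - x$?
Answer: $\frac{211}{3} \approx 70.333$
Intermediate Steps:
$u{\left(C,N \right)} = 8 - C - N$ ($u{\left(C,N \right)} = 8 - \left(N + C\right) = 8 - \left(C + N\right) = 8 - C - N$)
$O{\left(E \right)} = - \frac{1}{2} - \frac{E^{2}}{6}$ ($O{\left(E \right)} = - \frac{3 + E E}{6} = - \frac{3 + E^{2}}{6} = - \frac{1}{2} - \frac{E^{2}}{6}$)
$u{\left(13,3 \right)} O{\left(M{\left(-5,-5 \right)} \right)} - 67 = \left(8 - 13 - 3\right) \left(- \frac{1}{2} - \frac{\left(5 - -5\right)^{2}}{6}\right) - 67 = \left(8 - 13 - 3\right) \left(- \frac{1}{2} - \frac{\left(5 + 5\right)^{2}}{6}\right) - 67 = - 8 \left(- \frac{1}{2} - \frac{10^{2}}{6}\right) - 67 = - 8 \left(- \frac{1}{2} - \frac{50}{3}\right) - 67 = \left(-8\right) \left(- \frac{103}{6}\right) - 67 = \frac{412}{3} - 67 = \frac{211}{3}$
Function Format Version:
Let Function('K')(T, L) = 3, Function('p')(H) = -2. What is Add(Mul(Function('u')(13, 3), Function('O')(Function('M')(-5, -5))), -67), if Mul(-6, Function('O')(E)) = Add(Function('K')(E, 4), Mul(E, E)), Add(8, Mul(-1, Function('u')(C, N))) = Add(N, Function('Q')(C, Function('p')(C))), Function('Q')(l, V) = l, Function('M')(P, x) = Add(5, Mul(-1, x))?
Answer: Rational(211, 3) ≈ 70.333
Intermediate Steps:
Function('u')(C, N) = Add(8, Mul(-1, C), Mul(-1, N)) (Function('u')(C, N) = Add(8, Mul(-1, Add(N, C))) = Add(8, Mul(-1, Add(C, N))) = Add(8, Add(Mul(-1, C), Mul(-1, N))) = Add(8, Mul(-1, C), Mul(-1, N)))
Function('O')(E) = Add(Rational(-1, 2), Mul(Rational(-1, 6), Pow(E, 2))) (Function('O')(E) = Mul(Rational(-1, 6), Add(3, Mul(E, E))) = Mul(Rational(-1, 6), Add(3, Pow(E, 2))) = Add(Rational(-1, 2), Mul(Rational(-1, 6), Pow(E, 2))))
Add(Mul(Function('u')(13, 3), Function('O')(Function('M')(-5, -5))), -67) = Add(Mul(Add(8, Mul(-1, 13), Mul(-1, 3)), Add(Rational(-1, 2), Mul(Rational(-1, 6), Pow(Add(5, Mul(-1, -5)), 2)))), -67) = Add(Mul(Add(8, -13, -3), Add(Rational(-1, 2), Mul(Rational(-1, 6), Pow(Add(5, 5), 2)))), -67) = Add(Mul(-8, Add(Rational(-1, 2), Mul(Rational(-1, 6), Pow(10, 2)))), -67) = Add(Mul(-8, Add(Rational(-1, 2), Mul(Rational(-1, 6), 100))), -67) = Add(Mul(-8, Add(Rational(-1, 2), Rational(-50, 3))), -67) = Add(Mul(-8, Rational(-103, 6)), -67) = Add(Rational(412, 3), -67) = Rational(211, 3)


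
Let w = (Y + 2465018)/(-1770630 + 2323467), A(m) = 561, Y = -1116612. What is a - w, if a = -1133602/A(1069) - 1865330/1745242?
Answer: -60868714739711205/30070670623433 ≈ -2024.2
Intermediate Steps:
a = -989728135907/489540381 (a = -1133602/561 - 1865330/1745242 = -1133602*1/561 - 1865330*1/1745242 = -1133602/561 - 932665/872621 = -989728135907/489540381 ≈ -2021.8)
w = 1348406/552837 (w = (-1116612 + 2465018)/(-1770630 + 2323467) = 1348406/552837 ≈ 2.4391)
a - w = -989728135907/489540381 - 1*1348406/552837 = -989728135907/489540381 - 1348406/552837 = -60868714739711205/30070670623433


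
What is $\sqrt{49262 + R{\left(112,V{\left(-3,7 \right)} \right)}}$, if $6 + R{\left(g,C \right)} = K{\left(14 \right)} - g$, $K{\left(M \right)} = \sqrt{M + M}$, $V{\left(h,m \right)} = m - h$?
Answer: $\sqrt{49144 + 2 \sqrt{7}} \approx 221.7$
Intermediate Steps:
$K{\left(M \right)} = \sqrt{2} \sqrt{M}$ ($K{\left(M \right)} = \sqrt{2 M} = \sqrt{2} \sqrt{M}$)
$R{\left(g,C \right)} = -6 - g + 2 \sqrt{7}$ ($R{\left(g,C \right)} = -6 - \left(g - \sqrt{2} \sqrt{14}\right) = -6 - \left(g - 2 \sqrt{7}\right) = -6 - g + 2 \sqrt{7}$)
$\sqrt{49262 + R{\left(112,V{\left(-3,7 \right)} \right)}} = \sqrt{49262 - \left(118 - 2 \sqrt{7}\right)} = \sqrt{49144 + 2 \sqrt{7}}$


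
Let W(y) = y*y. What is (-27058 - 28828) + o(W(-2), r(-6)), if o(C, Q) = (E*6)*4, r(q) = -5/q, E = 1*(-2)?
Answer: -55934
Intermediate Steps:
E = -2
W(y) = y²
o(C, Q) = -48 (o(C, Q) = -2*6*4 = -12*4 = -48)
(-27058 - 28828) + o(W(-2), r(-6)) = (-27058 - 28828) - 48 = -55886 - 48 = -55934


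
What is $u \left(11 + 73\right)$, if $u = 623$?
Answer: $52332$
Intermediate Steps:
$u \left(11 + 73\right) = 623 \left(11 + 73\right) = 623 \cdot 84 = 52332$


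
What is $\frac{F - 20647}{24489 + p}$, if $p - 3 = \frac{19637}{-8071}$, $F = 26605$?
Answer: $\frac{48087018}{197655295} \approx 0.24329$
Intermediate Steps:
$p = \frac{4576}{8071}$ ($p = 3 + \frac{19637}{-8071} = 3 + 19637 \left(- \frac{1}{8071}\right) = 3 - \frac{19637}{8071} = \frac{4576}{8071} \approx 0.56697$)
$\frac{F - 20647}{24489 + p} = \frac{26605 - 20647}{24489 + \frac{4576}{8071}} = \frac{5958}{\frac{197655295}{8071}} = 5958 \cdot \frac{8071}{197655295} = \frac{48087018}{197655295}$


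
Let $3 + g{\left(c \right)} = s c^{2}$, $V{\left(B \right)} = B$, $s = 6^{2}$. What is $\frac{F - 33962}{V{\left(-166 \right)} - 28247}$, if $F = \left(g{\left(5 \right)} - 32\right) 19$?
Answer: $\frac{17527}{28413} \approx 0.61687$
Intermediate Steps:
$s = 36$
$g{\left(c \right)} = -3 + 36 c^{2}$
$F = 16435$ ($F = \left(\left(-3 + 36 \cdot 5^{2}\right) - 32\right) 19 = \left(\left(-3 + 36 \cdot 25\right) - 32\right) 19 = \left(\left(-3 + 900\right) - 32\right) 19 = \left(897 - 32\right) 19 = 865 \cdot 19 = 16435$)
$\frac{F - 33962}{V{\left(-166 \right)} - 28247} = \frac{16435 - 33962}{-166 - 28247} = - \frac{17527}{-28413} = \left(-17527\right) \left(- \frac{1}{28413}\right) = \frac{17527}{28413}$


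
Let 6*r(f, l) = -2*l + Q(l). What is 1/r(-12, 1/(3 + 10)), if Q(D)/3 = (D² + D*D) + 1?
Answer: 1014/487 ≈ 2.0821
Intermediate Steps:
Q(D) = 3 + 6*D² (Q(D) = 3*((D² + D*D) + 1) = 3*((D² + D²) + 1) = 3*(2*D² + 1) = 3*(1 + 2*D²) = 3 + 6*D²)
r(f, l) = ½ + l² - l/3 (r(f, l) = (-2*l + (3 + 6*l²))/6 = (3 - 2*l + 6*l²)/6 = ½ + l² - l/3)
1/r(-12, 1/(3 + 10)) = 1/(½ + (1/(3 + 10))² - 1/(3*(3 + 10))) = 1/(½ + (1/13)² - ⅓/13) = 1/(½ + (1/13)² - ⅓*1/13) = 1/(½ + 1/169 - 1/39) = 1/(487/1014) = 1014/487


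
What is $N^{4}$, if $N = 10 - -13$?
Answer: $279841$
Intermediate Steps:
$N = 23$ ($N = 10 + 13 = 23$)
$N^{4} = 23^{4} = 279841$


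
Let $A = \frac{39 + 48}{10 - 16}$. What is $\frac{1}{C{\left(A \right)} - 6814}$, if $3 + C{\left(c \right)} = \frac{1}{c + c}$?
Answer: $- \frac{29}{197694} \approx -0.00014669$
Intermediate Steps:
$A = - \frac{29}{2}$ ($A = \frac{87}{-6} = 87 \left(- \frac{1}{6}\right) = - \frac{29}{2} \approx -14.5$)
$C{\left(c \right)} = -3 + \frac{1}{2 c}$ ($C{\left(c \right)} = -3 + \frac{1}{c + c} = -3 + \frac{1}{2 c}$)
$\frac{1}{C{\left(A \right)} - 6814} = \frac{1}{\left(-3 + \frac{1}{2 \left(- \frac{29}{2}\right)}\right) - 6814} = \frac{1}{\left(-3 + \frac{1}{2} \left(- \frac{2}{29}\right)\right) - 6814} = \frac{1}{\left(-3 - \frac{1}{29}\right) - 6814} = \frac{1}{- \frac{88}{29} - 6814} = \frac{1}{- \frac{197694}{29}} = - \frac{29}{197694}$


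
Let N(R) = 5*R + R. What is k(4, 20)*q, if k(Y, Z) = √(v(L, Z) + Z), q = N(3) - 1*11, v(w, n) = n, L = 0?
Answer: 14*√10 ≈ 44.272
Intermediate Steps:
N(R) = 6*R
q = 7 (q = 6*3 - 1*11 = 18 - 11 = 7)
k(Y, Z) = √2*√Z (k(Y, Z) = √(Z + Z) = √(2*Z) = √2*√Z)
k(4, 20)*q = (√2*√20)*7 = (√2*(2*√5))*7 = (2*√10)*7 = 14*√10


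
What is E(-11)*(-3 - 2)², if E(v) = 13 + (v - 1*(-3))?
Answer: 125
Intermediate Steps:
E(v) = 16 + v (E(v) = 13 + (v + 3) = 13 + (3 + v) = 16 + v)
E(-11)*(-3 - 2)² = (16 - 11)*(-3 - 2)² = 5*(-5)² = 5*25 = 125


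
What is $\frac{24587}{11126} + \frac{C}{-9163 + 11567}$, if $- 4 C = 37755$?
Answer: $- \frac{91816769}{53493808} \approx -1.7164$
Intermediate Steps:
$C = - \frac{37755}{4}$ ($C = \left(- \frac{1}{4}\right) 37755 = - \frac{37755}{4} \approx -9438.8$)
$\frac{24587}{11126} + \frac{C}{-9163 + 11567} = \frac{24587}{11126} - \frac{37755}{4 \left(-9163 + 11567\right)} = 24587 \cdot \frac{1}{11126} - \frac{37755}{4 \cdot 2404} = \frac{24587}{11126} - \frac{37755}{9616} = - \frac{91816769}{53493808}$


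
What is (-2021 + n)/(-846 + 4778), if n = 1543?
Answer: -239/1966 ≈ -0.12157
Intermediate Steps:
(-2021 + n)/(-846 + 4778) = (-2021 + 1543)/(-846 + 4778) = -478/3932 = -478*1/3932 = -239/1966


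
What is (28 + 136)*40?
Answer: 6560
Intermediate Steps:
(28 + 136)*40 = 164*40 = 6560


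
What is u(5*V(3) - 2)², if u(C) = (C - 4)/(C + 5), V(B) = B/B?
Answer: 1/64 ≈ 0.015625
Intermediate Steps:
V(B) = 1
u(C) = (-4 + C)/(5 + C)
u(5*V(3) - 2)² = ((-4 + (5*1 - 2))/(5 + (5*1 - 2)))² = ((-4 + (5 - 2))/(5 + (5 - 2)))² = ((-4 + 3)/(5 + 3))² = (-1/8)² = ((⅛)*(-1))² = (-⅛)² = 1/64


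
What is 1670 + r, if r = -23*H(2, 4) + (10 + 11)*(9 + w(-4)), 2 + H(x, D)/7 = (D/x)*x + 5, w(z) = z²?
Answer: 1068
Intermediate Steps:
H(x, D) = 21 + 7*D (H(x, D) = -14 + 7*((D/x)*x + 5) = -14 + 7*(D + 5) = -14 + 7*(5 + D) = -14 + (35 + 7*D) = 21 + 7*D)
r = -602 (r = -23*(21 + 7*4) + (10 + 11)*(9 + (-4)²) = -23*(21 + 28) + 21*(9 + 16) = -23*49 + 21*25 = -1127 + 525 = -602)
1670 + r = 1670 - 602 = 1068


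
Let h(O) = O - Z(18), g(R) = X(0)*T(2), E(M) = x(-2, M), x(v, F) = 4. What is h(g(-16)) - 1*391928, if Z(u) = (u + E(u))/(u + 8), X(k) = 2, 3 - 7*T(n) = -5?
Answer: -35665317/91 ≈ -3.9193e+5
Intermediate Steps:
E(M) = 4
T(n) = 8/7 (T(n) = 3/7 - ⅐*(-5) = 3/7 + 5/7 = 8/7)
Z(u) = (4 + u)/(8 + u) (Z(u) = (u + 4)/(u + 8) = (4 + u)/(8 + u))
g(R) = 16/7 (g(R) = 2*(8/7) = 16/7)
h(O) = -11/13 + O (h(O) = O - (4 + 18)/(8 + 18) = O - 22/26 = O - 1*11/13 = O - 11/13 = -11/13 + O)
h(g(-16)) - 1*391928 = (-11/13 + 16/7) - 1*391928 = 131/91 - 391928 = -35665317/91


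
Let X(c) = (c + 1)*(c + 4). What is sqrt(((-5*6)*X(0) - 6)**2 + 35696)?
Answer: 2*sqrt(12893) ≈ 227.09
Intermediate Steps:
X(c) = (1 + c)*(4 + c)
sqrt(((-5*6)*X(0) - 6)**2 + 35696) = sqrt(((-5*6)*(4 + 0**2 + 5*0) - 6)**2 + 35696) = sqrt((-30*(4 + 0 + 0) - 6)**2 + 35696) = sqrt((-30*4 - 6)**2 + 35696) = sqrt((-120 - 6)**2 + 35696) = sqrt((-126)**2 + 35696) = sqrt(15876 + 35696) = sqrt(51572) = 2*sqrt(12893)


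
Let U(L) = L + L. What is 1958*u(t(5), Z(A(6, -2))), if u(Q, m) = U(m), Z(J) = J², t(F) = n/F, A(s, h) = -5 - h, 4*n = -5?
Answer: 35244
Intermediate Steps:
n = -5/4 (n = (¼)*(-5) = -5/4 ≈ -1.2500)
U(L) = 2*L
t(F) = -5/(4*F)
u(Q, m) = 2*m
1958*u(t(5), Z(A(6, -2))) = 1958*(2*(-5 - 1*(-2))²) = 1958*(2*(-5 + 2)²) = 1958*(2*(-3)²) = 1958*(2*9) = 1958*18 = 35244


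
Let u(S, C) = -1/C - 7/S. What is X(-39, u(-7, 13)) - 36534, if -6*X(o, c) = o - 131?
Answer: -109517/3 ≈ -36506.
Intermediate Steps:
X(o, c) = 131/6 - o/6 (X(o, c) = -(o - 131)/6 = -(-131 + o)/6 = 131/6 - o/6)
X(-39, u(-7, 13)) - 36534 = (131/6 - ⅙*(-39)) - 36534 = (131/6 + 13/2) - 36534 = 85/3 - 36534 = -109517/3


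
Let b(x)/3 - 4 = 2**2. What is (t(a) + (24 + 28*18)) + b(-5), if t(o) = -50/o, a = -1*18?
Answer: 4993/9 ≈ 554.78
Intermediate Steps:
b(x) = 24 (b(x) = 12 + 3*2**2 = 12 + 3*4 = 12 + 12 = 24)
a = -18
(t(a) + (24 + 28*18)) + b(-5) = (-50/(-18) + (24 + 28*18)) + 24 = (-50*(-1/18) + (24 + 504)) + 24 = (25/9 + 528) + 24 = 4777/9 + 24 = 4993/9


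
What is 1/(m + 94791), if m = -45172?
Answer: 1/49619 ≈ 2.0154e-5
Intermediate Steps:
1/(m + 94791) = 1/(-45172 + 94791) = 1/49619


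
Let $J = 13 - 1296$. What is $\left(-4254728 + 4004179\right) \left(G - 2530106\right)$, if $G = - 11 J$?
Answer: $630379530157$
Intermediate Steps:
$J = -1283$ ($J = 13 - 1296 = -1283$)
$G = 14113$ ($G = \left(-11\right) \left(-1283\right) = 14113$)
$\left(-4254728 + 4004179\right) \left(G - 2530106\right) = \left(-4254728 + 4004179\right) \left(14113 - 2530106\right) = \left(-250549\right) \left(-2515993\right) = 630379530157$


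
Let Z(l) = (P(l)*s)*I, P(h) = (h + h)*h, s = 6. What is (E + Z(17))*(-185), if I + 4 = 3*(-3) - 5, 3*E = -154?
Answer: 34673810/3 ≈ 1.1558e+7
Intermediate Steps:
E = -154/3 (E = (⅓)*(-154) = -154/3 ≈ -51.333)
P(h) = 2*h² (P(h) = (2*h)*h = 2*h²)
I = -18 (I = -4 + (3*(-3) - 5) = -4 + (-9 - 5) = -4 - 14 = -18)
Z(l) = -216*l² (Z(l) = ((2*l²)*6)*(-18) = (12*l²)*(-18) = -216*l²)
(E + Z(17))*(-185) = (-154/3 - 216*17²)*(-185) = (-154/3 - 216*289)*(-185) = (-154/3 - 62424)*(-185) = -187426/3*(-185) = 34673810/3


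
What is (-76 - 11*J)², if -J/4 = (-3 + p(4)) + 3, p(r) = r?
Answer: 10000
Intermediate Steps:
J = -16 (J = -4*((-3 + 4) + 3) = -4*(1 + 3) = -4*4 = -16)
(-76 - 11*J)² = (-76 - 11*(-16))² = (-76 + 176)² = 100² = 10000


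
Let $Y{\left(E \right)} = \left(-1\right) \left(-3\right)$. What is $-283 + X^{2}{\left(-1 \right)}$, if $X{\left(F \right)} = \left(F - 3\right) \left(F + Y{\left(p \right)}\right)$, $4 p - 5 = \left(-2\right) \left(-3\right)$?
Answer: $-219$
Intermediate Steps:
$p = \frac{11}{4}$ ($p = \frac{5}{4} + \frac{\left(-2\right) \left(-3\right)}{4} = \frac{5}{4} + \frac{1}{4} \cdot 6 = \frac{5}{4} + \frac{3}{2} = \frac{11}{4} \approx 2.75$)
$Y{\left(E \right)} = 3$
$X{\left(F \right)} = \left(-3 + F\right) \left(3 + F\right)$ ($X{\left(F \right)} = \left(F - 3\right) \left(F + 3\right) = \left(-3 + F\right) \left(3 + F\right)$)
$-283 + X^{2}{\left(-1 \right)} = -283 + \left(-9 + \left(-1\right)^{2}\right)^{2} = -283 + \left(-9 + 1\right)^{2} = -283 + \left(-8\right)^{2} = -283 + 64 = -219$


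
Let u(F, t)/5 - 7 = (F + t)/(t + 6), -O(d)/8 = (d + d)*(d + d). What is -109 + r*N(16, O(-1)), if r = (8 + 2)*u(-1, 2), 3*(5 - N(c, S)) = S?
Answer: 21889/4 ≈ 5472.3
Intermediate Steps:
O(d) = -32*d² (O(d) = -8*(d + d)*(d + d) = -8*2*d*2*d = -32*d²)
N(c, S) = 5 - S/3
u(F, t) = 35 + 5*(F + t)/(6 + t) (u(F, t) = 35 + 5*((F + t)/(t + 6)) = 35 + 5*((F + t)/(6 + t)) = 35 + 5*(F + t)/(6 + t))
r = 1425/4 (r = (8 + 2)*(5*(42 - 1 + 8*2)/(6 + 2)) = 10*(5*(42 - 1 + 16)/8) = 10*(5*(⅛)*57) = 10*(285/8) = 1425/4 ≈ 356.25)
-109 + r*N(16, O(-1)) = -109 + 1425*(5 - (-32)*(-1)²/3)/4 = -109 + 1425*(5 - (-32)/3)/4 = -109 + 1425*(5 - ⅓*(-32))/4 = -109 + 1425*(5 + 32/3)/4 = -109 + (1425/4)*(47/3) = -109 + 22325/4 = 21889/4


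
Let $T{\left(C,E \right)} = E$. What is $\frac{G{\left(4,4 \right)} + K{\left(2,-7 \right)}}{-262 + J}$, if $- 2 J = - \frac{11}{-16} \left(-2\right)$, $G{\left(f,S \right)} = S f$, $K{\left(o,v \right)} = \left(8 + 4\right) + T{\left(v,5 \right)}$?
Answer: $- \frac{528}{4181} \approx -0.12629$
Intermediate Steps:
$K{\left(o,v \right)} = 17$ ($K{\left(o,v \right)} = \left(8 + 4\right) + 5 = 12 + 5 = 17$)
$J = \frac{11}{16}$ ($J = - \frac{- \frac{11}{-16} \left(-2\right)}{2} = - \frac{\left(-11\right) \left(- \frac{1}{16}\right) \left(-2\right)}{2} = - \frac{\frac{11}{16} \left(-2\right)}{2} = \left(- \frac{1}{2}\right) \left(- \frac{11}{8}\right) = \frac{11}{16} \approx 0.6875$)
$\frac{G{\left(4,4 \right)} + K{\left(2,-7 \right)}}{-262 + J} = \frac{4 \cdot 4 + 17}{-262 + \frac{11}{16}} = \frac{16 + 17}{- \frac{4181}{16}} = 33 \left(- \frac{16}{4181}\right) = - \frac{528}{4181}$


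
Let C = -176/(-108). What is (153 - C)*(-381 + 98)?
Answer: -1156621/27 ≈ -42838.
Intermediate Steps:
C = 44/27 (C = -176*(-1/108) = 44/27 ≈ 1.6296)
(153 - C)*(-381 + 98) = (153 - 1*44/27)*(-381 + 98) = (153 - 44/27)*(-283) = (4087/27)*(-283) = -1156621/27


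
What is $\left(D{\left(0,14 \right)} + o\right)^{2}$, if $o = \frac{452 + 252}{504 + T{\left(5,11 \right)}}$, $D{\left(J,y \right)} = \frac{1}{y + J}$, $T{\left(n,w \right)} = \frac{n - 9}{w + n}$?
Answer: $\frac{1717190721}{795804100} \approx 2.1578$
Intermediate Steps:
$T{\left(n,w \right)} = \frac{-9 + n}{n + w}$
$D{\left(J,y \right)} = \frac{1}{J + y}$
$o = \frac{2816}{2015}$ ($o = \frac{452 + 252}{504 + \frac{-9 + 5}{5 + 11}} = \frac{704}{504 + \frac{1}{16} \left(-4\right)} = \frac{704}{504 - \frac{1}{4}} = \frac{704}{\frac{2015}{4}} = 704 \cdot \frac{4}{2015} = \frac{2816}{2015} \approx 1.3975$)
$\left(D{\left(0,14 \right)} + o\right)^{2} = \left(\frac{1}{0 + 14} + \frac{2816}{2015}\right)^{2} = \left(\frac{1}{14} + \frac{2816}{2015}\right)^{2} = \left(\frac{41439}{28210}\right)^{2} = \frac{1717190721}{795804100}$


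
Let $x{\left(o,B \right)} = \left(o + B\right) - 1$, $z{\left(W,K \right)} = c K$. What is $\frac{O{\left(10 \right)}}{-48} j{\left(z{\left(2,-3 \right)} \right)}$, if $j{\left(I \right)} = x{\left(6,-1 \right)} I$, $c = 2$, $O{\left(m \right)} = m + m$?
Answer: $10$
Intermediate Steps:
$O{\left(m \right)} = 2 m$
$z{\left(W,K \right)} = 2 K$
$x{\left(o,B \right)} = -1 + B + o$ ($x{\left(o,B \right)} = \left(B + o\right) - 1 = -1 + B + o$)
$j{\left(I \right)} = 4 I$ ($j{\left(I \right)} = \left(-1 - 1 + 6\right) I = 4 I$)
$\frac{O{\left(10 \right)}}{-48} j{\left(z{\left(2,-3 \right)} \right)} = \frac{2 \cdot 10}{-48} \cdot 4 \cdot 2 \left(-3\right) = 20 \left(- \frac{1}{48}\right) 4 \left(-6\right) = \left(- \frac{5}{12}\right) \left(-24\right) = 10$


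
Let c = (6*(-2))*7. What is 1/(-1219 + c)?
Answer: -1/1303 ≈ -0.00076746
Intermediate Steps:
c = -84 (c = -12*7 = -84)
1/(-1219 + c) = 1/(-1219 - 84) = 1/(-1303) = -1/1303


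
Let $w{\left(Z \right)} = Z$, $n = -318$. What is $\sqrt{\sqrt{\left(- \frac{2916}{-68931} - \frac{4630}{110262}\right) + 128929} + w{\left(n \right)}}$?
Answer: $\frac{\sqrt{-1323190299124062 + 20398470 \sqrt{5364704480785215}}}{2039847} \approx 6.4083$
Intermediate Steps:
$\sqrt{\sqrt{\left(- \frac{2916}{-68931} - \frac{4630}{110262}\right) + 128929} + w{\left(n \right)}} = \sqrt{\sqrt{\left(- \frac{2916}{-68931} - \frac{4630}{110262}\right) + 128929} - 318} = \sqrt{\sqrt{\left(\left(-2916\right) \left(- \frac{1}{68931}\right) - \frac{2315}{55131}\right) + 128929} - 318} = \sqrt{\sqrt{\left(\frac{36}{851} - \frac{2315}{55131}\right) + 128929} - 318} = \sqrt{\sqrt{\frac{637}{2039847} + 128929} - 318} = \sqrt{\sqrt{\frac{262995434500}{2039847}} - 318} = \sqrt{\frac{10 \sqrt{5364704480785215}}{2039847} - 318} = \sqrt{-318 + \frac{10 \sqrt{5364704480785215}}{2039847}}$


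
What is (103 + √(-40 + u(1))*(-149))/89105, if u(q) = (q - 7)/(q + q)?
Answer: 103/89105 - 149*I*√43/89105 ≈ 0.0011559 - 0.010965*I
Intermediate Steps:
u(q) = (-7 + q)/(2*q) (u(q) = (-7 + q)/((2*q)) = (-7 + q)*(1/(2*q)) = (-7 + q)/(2*q))
(103 + √(-40 + u(1))*(-149))/89105 = (103 + √(-40 + (½)*(-7 + 1)/1)*(-149))/89105 = (103 + √(-40 + (½)*1*(-6))*(-149))*(1/89105) = (103 + √(-40 - 3)*(-149))*(1/89105) = (103 + √(-43)*(-149))*(1/89105) = (103 + (I*√43)*(-149))*(1/89105) = (103 - 149*I*√43)*(1/89105) = 103/89105 - 149*I*√43/89105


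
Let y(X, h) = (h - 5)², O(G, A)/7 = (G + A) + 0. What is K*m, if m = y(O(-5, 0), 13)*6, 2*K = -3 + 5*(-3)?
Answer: -3456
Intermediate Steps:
O(G, A) = 7*A + 7*G (O(G, A) = 7*((G + A) + 0) = 7*((A + G) + 0) = 7*(A + G) = 7*A + 7*G)
y(X, h) = (-5 + h)²
K = -9 (K = (-3 + 5*(-3))/2 = (-3 - 15)/2 = (½)*(-18) = -9)
m = 384 (m = (-5 + 13)²*6 = 8²*6 = 64*6 = 384)
K*m = -9*384 = -3456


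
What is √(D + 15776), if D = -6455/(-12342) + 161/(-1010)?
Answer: √1266238125999510/283305 ≈ 125.60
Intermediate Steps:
D = 1133122/3116355 (D = -6455*(-1/12342) + 161*(-1/1010) = 6455/12342 - 161/1010 = 1133122/3116355 ≈ 0.36361)
√(D + 15776) = √(1133122/3116355 + 15776) = √(49164749602/3116355) = √1266238125999510/283305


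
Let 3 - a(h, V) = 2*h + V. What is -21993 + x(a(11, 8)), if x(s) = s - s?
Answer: -21993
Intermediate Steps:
a(h, V) = 3 - V - 2*h (a(h, V) = 3 - (2*h + V) = 3 - (V + 2*h) = 3 + (-V - 2*h) = 3 - V - 2*h)
x(s) = 0
-21993 + x(a(11, 8)) = -21993 + 0 = -21993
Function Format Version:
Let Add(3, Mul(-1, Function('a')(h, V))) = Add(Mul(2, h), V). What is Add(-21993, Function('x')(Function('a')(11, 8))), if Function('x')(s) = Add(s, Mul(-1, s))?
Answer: -21993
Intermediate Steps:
Function('a')(h, V) = Add(3, Mul(-1, V), Mul(-2, h)) (Function('a')(h, V) = Add(3, Mul(-1, Add(Mul(2, h), V))) = Add(3, Mul(-1, Add(V, Mul(2, h)))) = Add(3, Add(Mul(-1, V), Mul(-2, h))) = Add(3, Mul(-1, V), Mul(-2, h)))
Function('x')(s) = 0
Add(-21993, Function('x')(Function('a')(11, 8))) = Add(-21993, 0) = -21993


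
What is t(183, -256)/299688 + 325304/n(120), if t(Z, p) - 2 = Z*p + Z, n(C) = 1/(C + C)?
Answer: 23397529189817/299688 ≈ 7.8073e+7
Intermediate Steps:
n(C) = 1/(2*C)
t(Z, p) = 2 + Z + Z*p (t(Z, p) = 2 + (Z*p + Z) = 2 + (Z + Z*p) = 2 + Z + Z*p)
t(183, -256)/299688 + 325304/n(120) = (2 + 183 + 183*(-256))/299688 + 325304/(((1/2)/120)) = (2 + 183 - 46848)*(1/299688) + 325304/(((1/2)*(1/120))) = -46663*1/299688 + 325304/(1/240) = -46663/299688 + 325304*240 = -46663/299688 + 78072960 = 23397529189817/299688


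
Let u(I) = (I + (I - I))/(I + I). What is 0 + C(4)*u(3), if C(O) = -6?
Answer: -3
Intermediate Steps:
u(I) = 1/2 (u(I) = (I + 0)/((2*I)) = I*(1/(2*I)) = 1/2)
0 + C(4)*u(3) = 0 - 6*1/2 = 0 - 3 = -3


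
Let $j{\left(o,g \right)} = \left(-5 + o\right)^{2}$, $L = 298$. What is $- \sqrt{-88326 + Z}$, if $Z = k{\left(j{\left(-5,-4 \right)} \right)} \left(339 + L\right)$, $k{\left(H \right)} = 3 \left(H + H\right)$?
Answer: $- \sqrt{293874} \approx -542.1$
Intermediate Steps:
$k{\left(H \right)} = 6 H$ ($k{\left(H \right)} = 3 \cdot 2 H = 6 H$)
$Z = 382200$ ($Z = 6 \left(-5 - 5\right)^{2} \left(339 + 298\right) = 6 \left(-10\right)^{2} \cdot 637 = 6 \cdot 100 \cdot 637 = 600 \cdot 637 = 382200$)
$- \sqrt{-88326 + Z} = - \sqrt{-88326 + 382200} = - \sqrt{293874}$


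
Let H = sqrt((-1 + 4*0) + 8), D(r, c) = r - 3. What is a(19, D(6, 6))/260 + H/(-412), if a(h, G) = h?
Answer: 19/260 - sqrt(7)/412 ≈ 0.066655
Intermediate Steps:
D(r, c) = -3 + r
H = sqrt(7) (H = sqrt((-1 + 0) + 8) = sqrt(-1 + 8) = sqrt(7) ≈ 2.6458)
a(19, D(6, 6))/260 + H/(-412) = 19/260 + sqrt(7)/(-412) = 19*(1/260) + sqrt(7)*(-1/412) = 19/260 - sqrt(7)/412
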